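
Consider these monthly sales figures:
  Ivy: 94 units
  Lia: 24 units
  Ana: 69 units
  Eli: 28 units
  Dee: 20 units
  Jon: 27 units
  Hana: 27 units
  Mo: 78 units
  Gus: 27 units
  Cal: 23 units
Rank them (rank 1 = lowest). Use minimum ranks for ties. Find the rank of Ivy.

10

Sorted (ascending): 20, 23, 24, 27, 27, 27, 28, 69, 78, 94
The 3 values of 27 occupy positions 4–6 → each gets rank 4.
Ivy has value 94 units → rank 10.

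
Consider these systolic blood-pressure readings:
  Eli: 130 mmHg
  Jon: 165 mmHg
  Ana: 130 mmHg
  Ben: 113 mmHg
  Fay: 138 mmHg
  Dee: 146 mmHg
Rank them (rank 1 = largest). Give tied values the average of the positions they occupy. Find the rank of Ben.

6

Sorted (descending): 165, 146, 138, 130, 130, 113
The 2 values of 130 occupy positions 4–5 → average rank (4+5)/2 = 4.5.
Ben has value 113 mmHg → rank 6.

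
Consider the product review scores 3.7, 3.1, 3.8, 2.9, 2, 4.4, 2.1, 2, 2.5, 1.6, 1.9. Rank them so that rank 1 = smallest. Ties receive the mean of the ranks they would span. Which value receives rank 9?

3.7

Sorted (ascending): 1.6, 1.9, 2, 2, 2.1, 2.5, 2.9, 3.1, 3.7, 3.8, 4.4
The 2 values of 2 occupy positions 3–4 → average rank (3+4)/2 = 3.5.
Rank 9 → value 3.7.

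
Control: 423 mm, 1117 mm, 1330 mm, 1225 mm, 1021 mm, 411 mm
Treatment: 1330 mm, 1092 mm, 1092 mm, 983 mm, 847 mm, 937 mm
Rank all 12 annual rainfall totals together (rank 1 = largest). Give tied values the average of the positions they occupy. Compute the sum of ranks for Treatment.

39.5

Sorted (descending): 1330, 1330, 1225, 1117, 1092, 1092, 1021, 983, 937, 847, 423, 411
The 2 values of 1330 occupy positions 1–2 → average rank (1+2)/2 = 1.5.
The 2 values of 1092 occupy positions 5–6 → average rank (5+6)/2 = 5.5.
Treatment values → pooled ranks: 1330→1.5, 1092→5.5, 1092→5.5, 983→8, 847→10, 937→9
Rank sum = 1.5 + 5.5 + 5.5 + 8 + 10 + 9 = 39.5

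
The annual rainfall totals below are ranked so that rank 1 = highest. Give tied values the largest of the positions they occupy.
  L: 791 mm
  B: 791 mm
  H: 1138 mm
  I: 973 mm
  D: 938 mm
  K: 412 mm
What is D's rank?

Sorted (descending): 1138, 973, 938, 791, 791, 412
The 2 values of 791 occupy positions 4–5 → each gets rank 5.
D has value 938 mm → rank 3.

3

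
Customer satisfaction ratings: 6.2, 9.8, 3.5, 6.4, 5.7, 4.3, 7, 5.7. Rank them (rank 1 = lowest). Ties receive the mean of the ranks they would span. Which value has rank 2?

Sorted (ascending): 3.5, 4.3, 5.7, 5.7, 6.2, 6.4, 7, 9.8
The 2 values of 5.7 occupy positions 3–4 → average rank (3+4)/2 = 3.5.
Rank 2 → value 4.3.

4.3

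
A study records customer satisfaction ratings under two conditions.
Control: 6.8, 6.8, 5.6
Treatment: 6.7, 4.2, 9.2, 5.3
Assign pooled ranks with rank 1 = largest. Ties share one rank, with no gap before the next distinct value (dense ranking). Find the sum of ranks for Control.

Sorted (descending): 9.2, 6.8, 6.8, 6.7, 5.6, 5.3, 4.2
The 2 values of 6.8 share dense rank 2.
Remaining distinct values take the next consecutive integers.
Control values → pooled ranks: 6.8→2, 6.8→2, 5.6→4
Rank sum = 2 + 2 + 4 = 8

8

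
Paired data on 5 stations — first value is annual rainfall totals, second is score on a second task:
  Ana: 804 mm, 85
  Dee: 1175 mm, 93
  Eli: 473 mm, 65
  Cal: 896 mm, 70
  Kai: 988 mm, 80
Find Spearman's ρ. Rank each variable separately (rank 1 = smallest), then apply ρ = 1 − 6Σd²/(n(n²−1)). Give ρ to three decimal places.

0.700

Ranks of variable 1: 2, 5, 1, 3, 4
Ranks of variable 2: 4, 5, 1, 2, 3
d = r₁ − r₂: -2, 0, 0, 1, 1
d²: 4, 0, 0, 1, 1; Σd² = 6
ρ = 1 − 6·6/(5·24) = 1 − 36/120 = 0.700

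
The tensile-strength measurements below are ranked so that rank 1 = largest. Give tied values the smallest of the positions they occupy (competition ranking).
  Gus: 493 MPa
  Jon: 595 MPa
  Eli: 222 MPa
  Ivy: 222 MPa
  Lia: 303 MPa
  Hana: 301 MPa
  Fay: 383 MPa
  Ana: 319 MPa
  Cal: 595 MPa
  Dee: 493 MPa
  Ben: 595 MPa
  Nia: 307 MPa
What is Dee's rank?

4

Sorted (descending): 595, 595, 595, 493, 493, 383, 319, 307, 303, 301, 222, 222
The 3 values of 595 occupy positions 1–3 → each gets rank 1.
The 2 values of 493 occupy positions 4–5 → each gets rank 4.
The 2 values of 222 occupy positions 11–12 → each gets rank 11.
Dee has value 493 MPa → rank 4.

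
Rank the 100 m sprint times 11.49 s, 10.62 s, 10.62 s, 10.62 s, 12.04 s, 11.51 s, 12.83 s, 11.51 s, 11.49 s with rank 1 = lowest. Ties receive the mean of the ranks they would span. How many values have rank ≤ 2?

Sorted (ascending): 10.62, 10.62, 10.62, 11.49, 11.49, 11.51, 11.51, 12.04, 12.83
The 3 values of 10.62 occupy positions 1–3 → average rank 2.
The 2 values of 11.49 occupy positions 4–5 → average rank (4+5)/2 = 4.5.
The 2 values of 11.51 occupy positions 6–7 → average rank (6+7)/2 = 6.5.
Ranks ≤ 2: {2, 2, 2} → 3 values.

3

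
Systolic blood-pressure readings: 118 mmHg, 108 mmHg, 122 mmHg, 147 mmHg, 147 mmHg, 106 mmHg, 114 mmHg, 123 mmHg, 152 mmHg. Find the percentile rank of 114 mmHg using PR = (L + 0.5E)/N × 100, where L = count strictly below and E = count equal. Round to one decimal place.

N = 9.
Strictly below 114: 2. Equal to 114: 1.
PR = (2 + 0.5·1)/9 × 100 = 27.8

27.8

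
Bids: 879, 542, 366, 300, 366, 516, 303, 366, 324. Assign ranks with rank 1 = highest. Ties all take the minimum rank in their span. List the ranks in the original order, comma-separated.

1, 2, 4, 9, 4, 3, 8, 4, 7

Sorted (descending): 879, 542, 516, 366, 366, 366, 324, 303, 300
The 3 values of 366 occupy positions 4–6 → each gets rank 4.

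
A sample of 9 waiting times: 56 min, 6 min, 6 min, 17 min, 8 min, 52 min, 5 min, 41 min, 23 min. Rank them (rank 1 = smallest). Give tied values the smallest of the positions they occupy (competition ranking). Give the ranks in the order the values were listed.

9, 2, 2, 5, 4, 8, 1, 7, 6

Sorted (ascending): 5, 6, 6, 8, 17, 23, 41, 52, 56
The 2 values of 6 occupy positions 2–3 → each gets rank 2.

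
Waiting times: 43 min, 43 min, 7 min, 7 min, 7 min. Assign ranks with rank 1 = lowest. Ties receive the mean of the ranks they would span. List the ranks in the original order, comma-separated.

4.5, 4.5, 2, 2, 2

Sorted (ascending): 7, 7, 7, 43, 43
The 3 values of 7 occupy positions 1–3 → average rank 2.
The 2 values of 43 occupy positions 4–5 → average rank (4+5)/2 = 4.5.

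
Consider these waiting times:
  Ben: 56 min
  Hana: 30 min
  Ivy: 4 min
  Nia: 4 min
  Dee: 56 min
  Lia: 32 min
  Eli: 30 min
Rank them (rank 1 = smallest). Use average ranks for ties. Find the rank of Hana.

3.5

Sorted (ascending): 4, 4, 30, 30, 32, 56, 56
The 2 values of 4 occupy positions 1–2 → average rank (1+2)/2 = 1.5.
The 2 values of 30 occupy positions 3–4 → average rank (3+4)/2 = 3.5.
The 2 values of 56 occupy positions 6–7 → average rank (6+7)/2 = 6.5.
Hana has value 30 min → rank 3.5.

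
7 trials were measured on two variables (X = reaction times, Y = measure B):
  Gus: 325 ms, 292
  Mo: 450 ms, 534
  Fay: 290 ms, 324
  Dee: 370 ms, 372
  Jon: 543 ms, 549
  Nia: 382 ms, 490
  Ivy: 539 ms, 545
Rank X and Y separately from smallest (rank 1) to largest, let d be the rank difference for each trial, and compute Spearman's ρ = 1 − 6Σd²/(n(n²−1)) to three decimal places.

0.964

Ranks of variable 1: 2, 5, 1, 3, 7, 4, 6
Ranks of variable 2: 1, 5, 2, 3, 7, 4, 6
d = r₁ − r₂: 1, 0, -1, 0, 0, 0, 0
d²: 1, 0, 1, 0, 0, 0, 0; Σd² = 2
ρ = 1 − 6·2/(7·48) = 1 − 12/336 = 0.964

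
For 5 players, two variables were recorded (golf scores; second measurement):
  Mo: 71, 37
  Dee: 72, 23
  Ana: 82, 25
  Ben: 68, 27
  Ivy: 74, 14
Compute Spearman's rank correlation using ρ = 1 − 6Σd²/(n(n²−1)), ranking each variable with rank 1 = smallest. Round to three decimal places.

Ranks of variable 1: 2, 3, 5, 1, 4
Ranks of variable 2: 5, 2, 3, 4, 1
d = r₁ − r₂: -3, 1, 2, -3, 3
d²: 9, 1, 4, 9, 9; Σd² = 32
ρ = 1 − 6·32/(5·24) = 1 − 192/120 = -0.600

-0.600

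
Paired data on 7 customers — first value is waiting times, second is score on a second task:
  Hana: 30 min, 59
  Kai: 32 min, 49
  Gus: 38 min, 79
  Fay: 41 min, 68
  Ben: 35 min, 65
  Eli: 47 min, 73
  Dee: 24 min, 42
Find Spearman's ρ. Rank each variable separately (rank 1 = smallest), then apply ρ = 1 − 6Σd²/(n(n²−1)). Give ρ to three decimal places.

0.857

Ranks of variable 1: 2, 3, 5, 6, 4, 7, 1
Ranks of variable 2: 3, 2, 7, 5, 4, 6, 1
d = r₁ − r₂: -1, 1, -2, 1, 0, 1, 0
d²: 1, 1, 4, 1, 0, 1, 0; Σd² = 8
ρ = 1 − 6·8/(7·48) = 1 − 48/336 = 0.857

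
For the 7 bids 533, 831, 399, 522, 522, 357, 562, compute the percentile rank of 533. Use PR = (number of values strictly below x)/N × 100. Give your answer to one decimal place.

57.1

N = 7.
Strictly below 533: 4. Equal to 533: 1.
PR = 4/7 × 100 = 57.1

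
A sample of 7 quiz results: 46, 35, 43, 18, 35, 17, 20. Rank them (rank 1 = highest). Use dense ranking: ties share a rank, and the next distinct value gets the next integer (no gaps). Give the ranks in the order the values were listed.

Sorted (descending): 46, 43, 35, 35, 20, 18, 17
The 2 values of 35 share dense rank 3.
Remaining distinct values take the next consecutive integers.

1, 3, 2, 5, 3, 6, 4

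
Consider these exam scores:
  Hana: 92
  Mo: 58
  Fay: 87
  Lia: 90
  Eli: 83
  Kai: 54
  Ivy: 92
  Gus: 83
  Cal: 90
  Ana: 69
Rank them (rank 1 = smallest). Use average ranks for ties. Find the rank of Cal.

7.5

Sorted (ascending): 54, 58, 69, 83, 83, 87, 90, 90, 92, 92
The 2 values of 83 occupy positions 4–5 → average rank (4+5)/2 = 4.5.
The 2 values of 90 occupy positions 7–8 → average rank (7+8)/2 = 7.5.
The 2 values of 92 occupy positions 9–10 → average rank (9+10)/2 = 9.5.
Cal has value 90 → rank 7.5.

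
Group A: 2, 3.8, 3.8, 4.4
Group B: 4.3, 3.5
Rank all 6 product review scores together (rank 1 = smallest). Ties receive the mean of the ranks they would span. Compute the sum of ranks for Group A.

14

Sorted (ascending): 2, 3.5, 3.8, 3.8, 4.3, 4.4
The 2 values of 3.8 occupy positions 3–4 → average rank (3+4)/2 = 3.5.
Group A values → pooled ranks: 2→1, 3.8→3.5, 3.8→3.5, 4.4→6
Rank sum = 1 + 3.5 + 3.5 + 6 = 14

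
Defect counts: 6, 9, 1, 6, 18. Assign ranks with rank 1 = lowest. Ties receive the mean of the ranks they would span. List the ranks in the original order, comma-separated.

2.5, 4, 1, 2.5, 5

Sorted (ascending): 1, 6, 6, 9, 18
The 2 values of 6 occupy positions 2–3 → average rank (2+3)/2 = 2.5.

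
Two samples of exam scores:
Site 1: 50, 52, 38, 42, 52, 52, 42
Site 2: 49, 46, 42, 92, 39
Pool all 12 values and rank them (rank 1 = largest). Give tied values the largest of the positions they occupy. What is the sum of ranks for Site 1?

Sorted (descending): 92, 52, 52, 52, 50, 49, 46, 42, 42, 42, 39, 38
The 3 values of 52 occupy positions 2–4 → each gets rank 4.
The 3 values of 42 occupy positions 8–10 → each gets rank 10.
Site 1 values → pooled ranks: 50→5, 52→4, 38→12, 42→10, 52→4, 52→4, 42→10
Rank sum = 5 + 4 + 12 + 10 + 4 + 4 + 10 = 49

49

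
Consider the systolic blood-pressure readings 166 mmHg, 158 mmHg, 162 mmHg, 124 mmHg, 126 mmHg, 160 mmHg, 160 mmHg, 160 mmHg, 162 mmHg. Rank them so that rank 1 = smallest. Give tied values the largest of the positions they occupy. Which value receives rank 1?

124

Sorted (ascending): 124, 126, 158, 160, 160, 160, 162, 162, 166
The 3 values of 160 occupy positions 4–6 → each gets rank 6.
The 2 values of 162 occupy positions 7–8 → each gets rank 8.
Rank 1 → value 124.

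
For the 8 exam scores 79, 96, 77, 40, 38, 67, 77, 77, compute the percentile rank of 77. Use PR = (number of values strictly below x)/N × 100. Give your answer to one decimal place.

37.5

N = 8.
Strictly below 77: 3. Equal to 77: 3.
PR = 3/8 × 100 = 37.5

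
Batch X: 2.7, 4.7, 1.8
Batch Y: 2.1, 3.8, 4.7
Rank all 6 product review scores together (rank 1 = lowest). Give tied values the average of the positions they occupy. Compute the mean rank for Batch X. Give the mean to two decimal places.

Sorted (ascending): 1.8, 2.1, 2.7, 3.8, 4.7, 4.7
The 2 values of 4.7 occupy positions 5–6 → average rank (5+6)/2 = 5.5.
Batch X values → pooled ranks: 2.7→3, 4.7→5.5, 1.8→1
Mean rank = (3 + 5.5 + 1) / 3 = 3.17

3.17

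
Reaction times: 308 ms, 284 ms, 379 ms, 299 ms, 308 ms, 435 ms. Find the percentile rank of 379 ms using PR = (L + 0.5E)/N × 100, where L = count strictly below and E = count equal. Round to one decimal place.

75.0

N = 6.
Strictly below 379: 4. Equal to 379: 1.
PR = (4 + 0.5·1)/6 × 100 = 75.0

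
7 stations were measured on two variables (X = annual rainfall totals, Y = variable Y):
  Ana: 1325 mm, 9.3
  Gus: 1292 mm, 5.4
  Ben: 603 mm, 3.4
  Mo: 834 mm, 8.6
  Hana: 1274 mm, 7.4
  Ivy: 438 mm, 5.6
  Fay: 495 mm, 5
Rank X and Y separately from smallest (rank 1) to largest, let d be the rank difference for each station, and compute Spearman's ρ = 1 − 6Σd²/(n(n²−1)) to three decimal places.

0.536

Ranks of variable 1: 7, 6, 3, 4, 5, 1, 2
Ranks of variable 2: 7, 3, 1, 6, 5, 4, 2
d = r₁ − r₂: 0, 3, 2, -2, 0, -3, 0
d²: 0, 9, 4, 4, 0, 9, 0; Σd² = 26
ρ = 1 − 6·26/(7·48) = 1 − 156/336 = 0.536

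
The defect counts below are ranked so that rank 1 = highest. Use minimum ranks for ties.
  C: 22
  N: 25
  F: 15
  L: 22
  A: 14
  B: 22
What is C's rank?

2

Sorted (descending): 25, 22, 22, 22, 15, 14
The 3 values of 22 occupy positions 2–4 → each gets rank 2.
C has value 22 → rank 2.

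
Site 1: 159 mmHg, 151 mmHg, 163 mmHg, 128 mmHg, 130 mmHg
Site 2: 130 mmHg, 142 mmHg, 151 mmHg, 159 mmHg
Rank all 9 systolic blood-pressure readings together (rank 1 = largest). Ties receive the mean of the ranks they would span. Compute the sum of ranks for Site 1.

Sorted (descending): 163, 159, 159, 151, 151, 142, 130, 130, 128
The 2 values of 159 occupy positions 2–3 → average rank (2+3)/2 = 2.5.
The 2 values of 151 occupy positions 4–5 → average rank (4+5)/2 = 4.5.
The 2 values of 130 occupy positions 7–8 → average rank (7+8)/2 = 7.5.
Site 1 values → pooled ranks: 159→2.5, 151→4.5, 163→1, 128→9, 130→7.5
Rank sum = 2.5 + 4.5 + 1 + 9 + 7.5 = 24.5

24.5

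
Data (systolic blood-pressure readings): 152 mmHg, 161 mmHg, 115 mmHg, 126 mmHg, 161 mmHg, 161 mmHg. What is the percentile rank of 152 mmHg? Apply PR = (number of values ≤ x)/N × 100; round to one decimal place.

N = 6.
Strictly below 152: 2. Equal to 152: 1.
PR = 3/6 × 100 = 50.0

50.0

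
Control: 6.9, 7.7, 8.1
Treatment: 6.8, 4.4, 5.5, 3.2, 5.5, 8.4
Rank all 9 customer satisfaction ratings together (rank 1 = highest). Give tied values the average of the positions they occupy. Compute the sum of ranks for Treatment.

36

Sorted (descending): 8.4, 8.1, 7.7, 6.9, 6.8, 5.5, 5.5, 4.4, 3.2
The 2 values of 5.5 occupy positions 6–7 → average rank (6+7)/2 = 6.5.
Treatment values → pooled ranks: 6.8→5, 4.4→8, 5.5→6.5, 3.2→9, 5.5→6.5, 8.4→1
Rank sum = 5 + 8 + 6.5 + 9 + 6.5 + 1 = 36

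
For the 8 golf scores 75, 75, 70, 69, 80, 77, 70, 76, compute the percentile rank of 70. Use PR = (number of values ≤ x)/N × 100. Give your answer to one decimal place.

37.5

N = 8.
Strictly below 70: 1. Equal to 70: 2.
PR = 3/8 × 100 = 37.5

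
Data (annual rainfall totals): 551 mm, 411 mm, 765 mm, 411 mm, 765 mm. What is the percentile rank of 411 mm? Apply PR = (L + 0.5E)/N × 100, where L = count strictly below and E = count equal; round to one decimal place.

20.0

N = 5.
Strictly below 411: 0. Equal to 411: 2.
PR = (0 + 0.5·2)/5 × 100 = 20.0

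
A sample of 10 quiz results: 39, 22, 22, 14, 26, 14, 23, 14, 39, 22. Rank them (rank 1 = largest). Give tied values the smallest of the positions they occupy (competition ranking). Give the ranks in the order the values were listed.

1, 5, 5, 8, 3, 8, 4, 8, 1, 5

Sorted (descending): 39, 39, 26, 23, 22, 22, 22, 14, 14, 14
The 2 values of 39 occupy positions 1–2 → each gets rank 1.
The 3 values of 22 occupy positions 5–7 → each gets rank 5.
The 3 values of 14 occupy positions 8–10 → each gets rank 8.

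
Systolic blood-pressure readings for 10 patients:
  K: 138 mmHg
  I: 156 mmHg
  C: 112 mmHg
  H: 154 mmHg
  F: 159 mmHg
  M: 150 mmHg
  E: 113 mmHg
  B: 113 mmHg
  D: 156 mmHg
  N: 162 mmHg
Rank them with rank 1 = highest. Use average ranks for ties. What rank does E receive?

Sorted (descending): 162, 159, 156, 156, 154, 150, 138, 113, 113, 112
The 2 values of 156 occupy positions 3–4 → average rank (3+4)/2 = 3.5.
The 2 values of 113 occupy positions 8–9 → average rank (8+9)/2 = 8.5.
E has value 113 mmHg → rank 8.5.

8.5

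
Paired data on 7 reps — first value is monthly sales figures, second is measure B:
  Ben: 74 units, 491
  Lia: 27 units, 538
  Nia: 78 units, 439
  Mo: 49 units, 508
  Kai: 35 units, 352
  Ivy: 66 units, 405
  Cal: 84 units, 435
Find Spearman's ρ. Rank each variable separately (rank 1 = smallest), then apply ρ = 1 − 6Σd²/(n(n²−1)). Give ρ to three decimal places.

Ranks of variable 1: 5, 1, 6, 3, 2, 4, 7
Ranks of variable 2: 5, 7, 4, 6, 1, 2, 3
d = r₁ − r₂: 0, -6, 2, -3, 1, 2, 4
d²: 0, 36, 4, 9, 1, 4, 16; Σd² = 70
ρ = 1 − 6·70/(7·48) = 1 − 420/336 = -0.250

-0.250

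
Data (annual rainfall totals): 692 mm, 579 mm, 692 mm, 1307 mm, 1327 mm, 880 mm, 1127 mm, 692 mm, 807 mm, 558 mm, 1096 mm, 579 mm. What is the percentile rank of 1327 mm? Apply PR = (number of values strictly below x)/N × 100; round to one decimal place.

91.7

N = 12.
Strictly below 1327: 11. Equal to 1327: 1.
PR = 11/12 × 100 = 91.7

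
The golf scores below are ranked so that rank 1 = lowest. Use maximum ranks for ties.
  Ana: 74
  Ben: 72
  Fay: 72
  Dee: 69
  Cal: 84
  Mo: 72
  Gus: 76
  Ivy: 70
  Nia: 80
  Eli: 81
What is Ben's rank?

Sorted (ascending): 69, 70, 72, 72, 72, 74, 76, 80, 81, 84
The 3 values of 72 occupy positions 3–5 → each gets rank 5.
Ben has value 72 → rank 5.

5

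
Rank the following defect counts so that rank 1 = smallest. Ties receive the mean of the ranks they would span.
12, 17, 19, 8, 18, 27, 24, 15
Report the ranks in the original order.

2, 4, 6, 1, 5, 8, 7, 3

Sorted (ascending): 8, 12, 15, 17, 18, 19, 24, 27
No ties — each value takes its position as its rank.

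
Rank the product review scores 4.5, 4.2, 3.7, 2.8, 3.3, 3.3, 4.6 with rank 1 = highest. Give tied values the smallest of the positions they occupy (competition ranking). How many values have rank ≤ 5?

Sorted (descending): 4.6, 4.5, 4.2, 3.7, 3.3, 3.3, 2.8
The 2 values of 3.3 occupy positions 5–6 → each gets rank 5.
Ranks ≤ 5: {1, 2, 3, 4, 5, 5} → 6 values.

6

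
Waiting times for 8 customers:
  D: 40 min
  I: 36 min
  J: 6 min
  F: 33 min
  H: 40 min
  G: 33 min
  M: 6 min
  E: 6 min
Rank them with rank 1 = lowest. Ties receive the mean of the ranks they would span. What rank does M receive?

Sorted (ascending): 6, 6, 6, 33, 33, 36, 40, 40
The 3 values of 6 occupy positions 1–3 → average rank 2.
The 2 values of 33 occupy positions 4–5 → average rank (4+5)/2 = 4.5.
The 2 values of 40 occupy positions 7–8 → average rank (7+8)/2 = 7.5.
M has value 6 min → rank 2.

2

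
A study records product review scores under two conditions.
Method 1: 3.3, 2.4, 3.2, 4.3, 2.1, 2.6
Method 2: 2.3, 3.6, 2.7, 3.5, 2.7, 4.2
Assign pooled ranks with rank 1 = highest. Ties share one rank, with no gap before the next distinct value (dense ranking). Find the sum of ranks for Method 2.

33

Sorted (descending): 4.3, 4.2, 3.6, 3.5, 3.3, 3.2, 2.7, 2.7, 2.6, 2.4, 2.3, 2.1
The 2 values of 2.7 share dense rank 7.
Remaining distinct values take the next consecutive integers.
Method 2 values → pooled ranks: 2.3→10, 3.6→3, 2.7→7, 3.5→4, 2.7→7, 4.2→2
Rank sum = 10 + 3 + 7 + 4 + 7 + 2 = 33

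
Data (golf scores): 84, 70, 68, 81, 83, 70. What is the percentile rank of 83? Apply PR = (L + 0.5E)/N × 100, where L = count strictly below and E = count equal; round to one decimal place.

75.0

N = 6.
Strictly below 83: 4. Equal to 83: 1.
PR = (4 + 0.5·1)/6 × 100 = 75.0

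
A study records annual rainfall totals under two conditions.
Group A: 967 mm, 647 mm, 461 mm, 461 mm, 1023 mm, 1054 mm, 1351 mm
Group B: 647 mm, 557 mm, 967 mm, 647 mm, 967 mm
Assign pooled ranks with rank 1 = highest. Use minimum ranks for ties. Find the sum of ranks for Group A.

Sorted (descending): 1351, 1054, 1023, 967, 967, 967, 647, 647, 647, 557, 461, 461
The 3 values of 967 occupy positions 4–6 → each gets rank 4.
The 3 values of 647 occupy positions 7–9 → each gets rank 7.
The 2 values of 461 occupy positions 11–12 → each gets rank 11.
Group A values → pooled ranks: 967→4, 647→7, 461→11, 461→11, 1023→3, 1054→2, 1351→1
Rank sum = 4 + 7 + 11 + 11 + 3 + 2 + 1 = 39

39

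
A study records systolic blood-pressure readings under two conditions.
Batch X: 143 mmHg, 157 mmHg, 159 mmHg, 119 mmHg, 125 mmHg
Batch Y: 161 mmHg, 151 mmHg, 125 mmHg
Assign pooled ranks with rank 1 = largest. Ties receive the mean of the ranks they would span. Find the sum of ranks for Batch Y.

Sorted (descending): 161, 159, 157, 151, 143, 125, 125, 119
The 2 values of 125 occupy positions 6–7 → average rank (6+7)/2 = 6.5.
Batch Y values → pooled ranks: 161→1, 151→4, 125→6.5
Rank sum = 1 + 4 + 6.5 = 11.5

11.5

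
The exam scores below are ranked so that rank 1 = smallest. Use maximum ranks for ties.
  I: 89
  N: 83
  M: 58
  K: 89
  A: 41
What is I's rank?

5

Sorted (ascending): 41, 58, 83, 89, 89
The 2 values of 89 occupy positions 4–5 → each gets rank 5.
I has value 89 → rank 5.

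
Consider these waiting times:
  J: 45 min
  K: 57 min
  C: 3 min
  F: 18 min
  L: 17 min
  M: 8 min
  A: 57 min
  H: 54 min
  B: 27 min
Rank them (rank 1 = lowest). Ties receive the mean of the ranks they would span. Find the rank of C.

1

Sorted (ascending): 3, 8, 17, 18, 27, 45, 54, 57, 57
The 2 values of 57 occupy positions 8–9 → average rank (8+9)/2 = 8.5.
C has value 3 min → rank 1.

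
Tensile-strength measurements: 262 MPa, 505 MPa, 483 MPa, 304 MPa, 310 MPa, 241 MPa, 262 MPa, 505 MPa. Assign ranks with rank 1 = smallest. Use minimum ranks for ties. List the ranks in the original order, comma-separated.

2, 7, 6, 4, 5, 1, 2, 7

Sorted (ascending): 241, 262, 262, 304, 310, 483, 505, 505
The 2 values of 262 occupy positions 2–3 → each gets rank 2.
The 2 values of 505 occupy positions 7–8 → each gets rank 7.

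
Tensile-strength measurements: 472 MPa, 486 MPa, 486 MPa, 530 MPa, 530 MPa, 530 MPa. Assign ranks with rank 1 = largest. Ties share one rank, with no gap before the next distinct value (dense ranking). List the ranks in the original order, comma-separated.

3, 2, 2, 1, 1, 1

Sorted (descending): 530, 530, 530, 486, 486, 472
The 3 values of 530 share dense rank 1.
The 2 values of 486 share dense rank 2.
Remaining distinct values take the next consecutive integers.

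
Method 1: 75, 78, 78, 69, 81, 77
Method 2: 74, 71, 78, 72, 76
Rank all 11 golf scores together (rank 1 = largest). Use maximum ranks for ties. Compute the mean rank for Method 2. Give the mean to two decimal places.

Sorted (descending): 81, 78, 78, 78, 77, 76, 75, 74, 72, 71, 69
The 3 values of 78 occupy positions 2–4 → each gets rank 4.
Method 2 values → pooled ranks: 74→8, 71→10, 78→4, 72→9, 76→6
Mean rank = (8 + 10 + 4 + 9 + 6) / 5 = 7.40

7.40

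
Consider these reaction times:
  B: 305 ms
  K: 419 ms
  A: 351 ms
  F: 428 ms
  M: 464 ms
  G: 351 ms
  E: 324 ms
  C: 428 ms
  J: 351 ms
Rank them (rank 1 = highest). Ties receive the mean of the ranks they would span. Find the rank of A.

6

Sorted (descending): 464, 428, 428, 419, 351, 351, 351, 324, 305
The 2 values of 428 occupy positions 2–3 → average rank (2+3)/2 = 2.5.
The 3 values of 351 occupy positions 5–7 → average rank 6.
A has value 351 ms → rank 6.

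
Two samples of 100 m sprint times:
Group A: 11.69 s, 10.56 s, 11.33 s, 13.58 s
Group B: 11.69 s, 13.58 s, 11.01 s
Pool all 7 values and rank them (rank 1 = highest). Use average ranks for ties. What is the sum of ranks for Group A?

17

Sorted (descending): 13.58, 13.58, 11.69, 11.69, 11.33, 11.01, 10.56
The 2 values of 13.58 occupy positions 1–2 → average rank (1+2)/2 = 1.5.
The 2 values of 11.69 occupy positions 3–4 → average rank (3+4)/2 = 3.5.
Group A values → pooled ranks: 11.69→3.5, 10.56→7, 11.33→5, 13.58→1.5
Rank sum = 3.5 + 7 + 5 + 1.5 = 17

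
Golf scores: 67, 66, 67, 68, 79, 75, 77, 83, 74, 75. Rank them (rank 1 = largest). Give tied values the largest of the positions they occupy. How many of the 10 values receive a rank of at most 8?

7

Sorted (descending): 83, 79, 77, 75, 75, 74, 68, 67, 67, 66
The 2 values of 75 occupy positions 4–5 → each gets rank 5.
The 2 values of 67 occupy positions 8–9 → each gets rank 9.
Ranks ≤ 8: {1, 2, 3, 5, 5, 6, 7} → 7 values.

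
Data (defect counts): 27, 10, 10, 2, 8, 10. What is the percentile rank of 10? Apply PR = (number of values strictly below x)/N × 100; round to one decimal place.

N = 6.
Strictly below 10: 2. Equal to 10: 3.
PR = 2/6 × 100 = 33.3

33.3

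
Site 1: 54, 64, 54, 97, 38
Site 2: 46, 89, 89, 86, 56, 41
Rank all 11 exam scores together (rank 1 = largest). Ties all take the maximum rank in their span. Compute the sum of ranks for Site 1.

Sorted (descending): 97, 89, 89, 86, 64, 56, 54, 54, 46, 41, 38
The 2 values of 89 occupy positions 2–3 → each gets rank 3.
The 2 values of 54 occupy positions 7–8 → each gets rank 8.
Site 1 values → pooled ranks: 54→8, 64→5, 54→8, 97→1, 38→11
Rank sum = 8 + 5 + 8 + 1 + 11 = 33

33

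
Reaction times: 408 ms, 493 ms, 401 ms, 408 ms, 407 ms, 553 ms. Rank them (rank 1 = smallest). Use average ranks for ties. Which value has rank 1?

Sorted (ascending): 401, 407, 408, 408, 493, 553
The 2 values of 408 occupy positions 3–4 → average rank (3+4)/2 = 3.5.
Rank 1 → value 401.

401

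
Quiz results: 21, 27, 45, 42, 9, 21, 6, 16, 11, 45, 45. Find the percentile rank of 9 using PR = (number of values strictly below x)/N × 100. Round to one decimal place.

N = 11.
Strictly below 9: 1. Equal to 9: 1.
PR = 1/11 × 100 = 9.1

9.1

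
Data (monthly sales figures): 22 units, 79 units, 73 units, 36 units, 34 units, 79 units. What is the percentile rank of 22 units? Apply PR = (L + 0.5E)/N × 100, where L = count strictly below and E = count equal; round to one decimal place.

8.3

N = 6.
Strictly below 22: 0. Equal to 22: 1.
PR = (0 + 0.5·1)/6 × 100 = 8.3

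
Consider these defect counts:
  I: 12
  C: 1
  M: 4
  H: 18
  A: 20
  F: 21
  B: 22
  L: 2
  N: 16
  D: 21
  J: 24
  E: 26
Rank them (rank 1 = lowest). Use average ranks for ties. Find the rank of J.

Sorted (ascending): 1, 2, 4, 12, 16, 18, 20, 21, 21, 22, 24, 26
The 2 values of 21 occupy positions 8–9 → average rank (8+9)/2 = 8.5.
J has value 24 → rank 11.

11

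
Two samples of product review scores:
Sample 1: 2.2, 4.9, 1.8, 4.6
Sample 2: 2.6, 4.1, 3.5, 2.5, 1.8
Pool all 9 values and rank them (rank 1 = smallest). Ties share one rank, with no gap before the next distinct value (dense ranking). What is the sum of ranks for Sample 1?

Sorted (ascending): 1.8, 1.8, 2.2, 2.5, 2.6, 3.5, 4.1, 4.6, 4.9
The 2 values of 1.8 share dense rank 1.
Remaining distinct values take the next consecutive integers.
Sample 1 values → pooled ranks: 2.2→2, 4.9→8, 1.8→1, 4.6→7
Rank sum = 2 + 8 + 1 + 7 = 18

18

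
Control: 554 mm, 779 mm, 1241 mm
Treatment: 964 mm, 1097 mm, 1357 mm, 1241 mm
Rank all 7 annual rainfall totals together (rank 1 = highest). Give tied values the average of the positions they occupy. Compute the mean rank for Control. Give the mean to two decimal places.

Sorted (descending): 1357, 1241, 1241, 1097, 964, 779, 554
The 2 values of 1241 occupy positions 2–3 → average rank (2+3)/2 = 2.5.
Control values → pooled ranks: 554→7, 779→6, 1241→2.5
Mean rank = (7 + 6 + 2.5) / 3 = 5.17

5.17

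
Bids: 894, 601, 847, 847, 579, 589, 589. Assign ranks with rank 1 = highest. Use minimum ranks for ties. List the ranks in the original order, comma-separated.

1, 4, 2, 2, 7, 5, 5

Sorted (descending): 894, 847, 847, 601, 589, 589, 579
The 2 values of 847 occupy positions 2–3 → each gets rank 2.
The 2 values of 589 occupy positions 5–6 → each gets rank 5.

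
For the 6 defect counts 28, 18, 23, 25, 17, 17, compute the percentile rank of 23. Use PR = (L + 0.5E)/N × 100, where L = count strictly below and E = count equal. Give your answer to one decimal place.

58.3

N = 6.
Strictly below 23: 3. Equal to 23: 1.
PR = (3 + 0.5·1)/6 × 100 = 58.3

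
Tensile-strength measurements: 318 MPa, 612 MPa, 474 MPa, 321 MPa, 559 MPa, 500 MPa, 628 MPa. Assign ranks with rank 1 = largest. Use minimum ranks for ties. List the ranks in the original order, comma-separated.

7, 2, 5, 6, 3, 4, 1

Sorted (descending): 628, 612, 559, 500, 474, 321, 318
No ties — each value takes its position as its rank.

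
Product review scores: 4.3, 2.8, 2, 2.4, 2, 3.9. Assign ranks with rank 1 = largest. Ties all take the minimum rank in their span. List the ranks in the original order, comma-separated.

Sorted (descending): 4.3, 3.9, 2.8, 2.4, 2, 2
The 2 values of 2 occupy positions 5–6 → each gets rank 5.

1, 3, 5, 4, 5, 2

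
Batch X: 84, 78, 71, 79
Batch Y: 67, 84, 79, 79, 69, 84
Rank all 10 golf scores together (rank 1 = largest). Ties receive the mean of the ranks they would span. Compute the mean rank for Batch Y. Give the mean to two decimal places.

5.50

Sorted (descending): 84, 84, 84, 79, 79, 79, 78, 71, 69, 67
The 3 values of 84 occupy positions 1–3 → average rank 2.
The 3 values of 79 occupy positions 4–6 → average rank 5.
Batch Y values → pooled ranks: 67→10, 84→2, 79→5, 79→5, 69→9, 84→2
Mean rank = (10 + 2 + 5 + 5 + 9 + 2) / 6 = 5.50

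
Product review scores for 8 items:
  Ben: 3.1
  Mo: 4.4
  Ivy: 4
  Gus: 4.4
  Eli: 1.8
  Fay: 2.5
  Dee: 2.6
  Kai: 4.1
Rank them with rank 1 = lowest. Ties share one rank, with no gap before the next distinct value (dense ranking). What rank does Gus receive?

7

Sorted (ascending): 1.8, 2.5, 2.6, 3.1, 4, 4.1, 4.4, 4.4
The 2 values of 4.4 share dense rank 7.
Remaining distinct values take the next consecutive integers.
Gus has value 4.4 → rank 7.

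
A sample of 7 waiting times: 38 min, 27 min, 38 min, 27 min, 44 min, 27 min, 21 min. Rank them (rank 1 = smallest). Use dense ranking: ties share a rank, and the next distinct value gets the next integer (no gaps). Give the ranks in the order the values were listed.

Sorted (ascending): 21, 27, 27, 27, 38, 38, 44
The 3 values of 27 share dense rank 2.
The 2 values of 38 share dense rank 3.
Remaining distinct values take the next consecutive integers.

3, 2, 3, 2, 4, 2, 1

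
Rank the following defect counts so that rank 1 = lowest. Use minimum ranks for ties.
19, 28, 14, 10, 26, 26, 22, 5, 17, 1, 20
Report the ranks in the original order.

6, 11, 4, 3, 9, 9, 8, 2, 5, 1, 7

Sorted (ascending): 1, 5, 10, 14, 17, 19, 20, 22, 26, 26, 28
The 2 values of 26 occupy positions 9–10 → each gets rank 9.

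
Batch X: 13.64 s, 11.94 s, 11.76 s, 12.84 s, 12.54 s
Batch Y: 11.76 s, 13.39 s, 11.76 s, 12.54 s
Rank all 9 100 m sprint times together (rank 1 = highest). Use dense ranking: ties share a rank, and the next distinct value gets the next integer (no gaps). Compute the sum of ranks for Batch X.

Sorted (descending): 13.64, 13.39, 12.84, 12.54, 12.54, 11.94, 11.76, 11.76, 11.76
The 2 values of 12.54 share dense rank 4.
The 3 values of 11.76 share dense rank 6.
Remaining distinct values take the next consecutive integers.
Batch X values → pooled ranks: 13.64→1, 11.94→5, 11.76→6, 12.84→3, 12.54→4
Rank sum = 1 + 5 + 6 + 3 + 4 = 19

19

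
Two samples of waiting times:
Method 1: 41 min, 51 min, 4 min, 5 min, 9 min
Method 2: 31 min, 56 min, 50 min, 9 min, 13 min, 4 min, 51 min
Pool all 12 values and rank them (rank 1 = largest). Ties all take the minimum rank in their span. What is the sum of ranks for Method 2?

39

Sorted (descending): 56, 51, 51, 50, 41, 31, 13, 9, 9, 5, 4, 4
The 2 values of 51 occupy positions 2–3 → each gets rank 2.
The 2 values of 9 occupy positions 8–9 → each gets rank 8.
The 2 values of 4 occupy positions 11–12 → each gets rank 11.
Method 2 values → pooled ranks: 31→6, 56→1, 50→4, 9→8, 13→7, 4→11, 51→2
Rank sum = 6 + 1 + 4 + 8 + 7 + 11 + 2 = 39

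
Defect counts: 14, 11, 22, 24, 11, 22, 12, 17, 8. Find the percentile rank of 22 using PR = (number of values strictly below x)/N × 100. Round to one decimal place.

N = 9.
Strictly below 22: 6. Equal to 22: 2.
PR = 6/9 × 100 = 66.7

66.7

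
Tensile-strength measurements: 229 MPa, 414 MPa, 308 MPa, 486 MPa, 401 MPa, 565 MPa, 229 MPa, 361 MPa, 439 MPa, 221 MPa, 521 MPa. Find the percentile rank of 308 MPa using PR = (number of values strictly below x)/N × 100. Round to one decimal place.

N = 11.
Strictly below 308: 3. Equal to 308: 1.
PR = 3/11 × 100 = 27.3

27.3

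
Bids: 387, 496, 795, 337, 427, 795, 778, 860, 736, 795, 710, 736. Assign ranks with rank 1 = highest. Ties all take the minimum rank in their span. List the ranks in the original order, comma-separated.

Sorted (descending): 860, 795, 795, 795, 778, 736, 736, 710, 496, 427, 387, 337
The 3 values of 795 occupy positions 2–4 → each gets rank 2.
The 2 values of 736 occupy positions 6–7 → each gets rank 6.

11, 9, 2, 12, 10, 2, 5, 1, 6, 2, 8, 6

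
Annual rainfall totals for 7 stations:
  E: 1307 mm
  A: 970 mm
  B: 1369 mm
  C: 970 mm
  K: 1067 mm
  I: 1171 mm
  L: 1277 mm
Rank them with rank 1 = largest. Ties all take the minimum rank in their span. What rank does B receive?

1

Sorted (descending): 1369, 1307, 1277, 1171, 1067, 970, 970
The 2 values of 970 occupy positions 6–7 → each gets rank 6.
B has value 1369 mm → rank 1.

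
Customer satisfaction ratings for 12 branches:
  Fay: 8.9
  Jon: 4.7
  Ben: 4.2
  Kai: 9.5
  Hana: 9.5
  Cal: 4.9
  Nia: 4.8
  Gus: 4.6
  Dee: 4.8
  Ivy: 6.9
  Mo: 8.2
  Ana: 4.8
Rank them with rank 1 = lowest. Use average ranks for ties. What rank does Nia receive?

Sorted (ascending): 4.2, 4.6, 4.7, 4.8, 4.8, 4.8, 4.9, 6.9, 8.2, 8.9, 9.5, 9.5
The 3 values of 4.8 occupy positions 4–6 → average rank 5.
The 2 values of 9.5 occupy positions 11–12 → average rank (11+12)/2 = 11.5.
Nia has value 4.8 → rank 5.

5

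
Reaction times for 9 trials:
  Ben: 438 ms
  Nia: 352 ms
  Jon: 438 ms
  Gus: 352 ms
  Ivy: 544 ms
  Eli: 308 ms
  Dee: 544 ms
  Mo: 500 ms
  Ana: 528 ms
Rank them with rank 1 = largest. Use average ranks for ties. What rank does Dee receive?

Sorted (descending): 544, 544, 528, 500, 438, 438, 352, 352, 308
The 2 values of 544 occupy positions 1–2 → average rank (1+2)/2 = 1.5.
The 2 values of 438 occupy positions 5–6 → average rank (5+6)/2 = 5.5.
The 2 values of 352 occupy positions 7–8 → average rank (7+8)/2 = 7.5.
Dee has value 544 ms → rank 1.5.

1.5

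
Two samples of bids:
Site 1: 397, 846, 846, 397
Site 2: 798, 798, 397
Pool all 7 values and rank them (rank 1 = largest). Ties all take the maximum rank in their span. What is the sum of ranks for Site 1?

Sorted (descending): 846, 846, 798, 798, 397, 397, 397
The 2 values of 846 occupy positions 1–2 → each gets rank 2.
The 2 values of 798 occupy positions 3–4 → each gets rank 4.
The 3 values of 397 occupy positions 5–7 → each gets rank 7.
Site 1 values → pooled ranks: 397→7, 846→2, 846→2, 397→7
Rank sum = 7 + 2 + 2 + 7 = 18

18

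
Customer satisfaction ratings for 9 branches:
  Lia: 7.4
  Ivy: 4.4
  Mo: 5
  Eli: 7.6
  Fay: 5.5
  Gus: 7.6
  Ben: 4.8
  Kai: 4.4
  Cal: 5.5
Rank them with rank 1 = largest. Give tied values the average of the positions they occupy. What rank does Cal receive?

4.5

Sorted (descending): 7.6, 7.6, 7.4, 5.5, 5.5, 5, 4.8, 4.4, 4.4
The 2 values of 7.6 occupy positions 1–2 → average rank (1+2)/2 = 1.5.
The 2 values of 5.5 occupy positions 4–5 → average rank (4+5)/2 = 4.5.
The 2 values of 4.4 occupy positions 8–9 → average rank (8+9)/2 = 8.5.
Cal has value 5.5 → rank 4.5.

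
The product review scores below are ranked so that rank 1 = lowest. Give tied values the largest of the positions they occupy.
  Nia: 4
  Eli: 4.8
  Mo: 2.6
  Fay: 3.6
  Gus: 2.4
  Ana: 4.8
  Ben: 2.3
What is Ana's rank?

7

Sorted (ascending): 2.3, 2.4, 2.6, 3.6, 4, 4.8, 4.8
The 2 values of 4.8 occupy positions 6–7 → each gets rank 7.
Ana has value 4.8 → rank 7.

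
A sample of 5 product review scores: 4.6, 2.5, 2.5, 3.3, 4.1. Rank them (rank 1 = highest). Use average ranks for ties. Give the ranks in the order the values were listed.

Sorted (descending): 4.6, 4.1, 3.3, 2.5, 2.5
The 2 values of 2.5 occupy positions 4–5 → average rank (4+5)/2 = 4.5.

1, 4.5, 4.5, 3, 2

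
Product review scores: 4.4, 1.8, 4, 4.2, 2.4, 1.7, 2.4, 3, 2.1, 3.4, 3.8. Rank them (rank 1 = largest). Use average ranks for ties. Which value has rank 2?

4.2

Sorted (descending): 4.4, 4.2, 4, 3.8, 3.4, 3, 2.4, 2.4, 2.1, 1.8, 1.7
The 2 values of 2.4 occupy positions 7–8 → average rank (7+8)/2 = 7.5.
Rank 2 → value 4.2.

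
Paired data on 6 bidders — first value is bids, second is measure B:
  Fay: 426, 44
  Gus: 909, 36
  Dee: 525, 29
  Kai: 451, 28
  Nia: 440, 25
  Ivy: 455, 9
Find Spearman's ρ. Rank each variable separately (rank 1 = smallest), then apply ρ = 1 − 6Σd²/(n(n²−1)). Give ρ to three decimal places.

Ranks of variable 1: 1, 6, 5, 3, 2, 4
Ranks of variable 2: 6, 5, 4, 3, 2, 1
d = r₁ − r₂: -5, 1, 1, 0, 0, 3
d²: 25, 1, 1, 0, 0, 9; Σd² = 36
ρ = 1 − 6·36/(6·35) = 1 − 216/210 = -0.029

-0.029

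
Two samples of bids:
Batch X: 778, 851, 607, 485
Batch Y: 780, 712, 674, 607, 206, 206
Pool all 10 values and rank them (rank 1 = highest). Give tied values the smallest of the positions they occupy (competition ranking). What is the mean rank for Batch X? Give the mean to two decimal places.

4.50

Sorted (descending): 851, 780, 778, 712, 674, 607, 607, 485, 206, 206
The 2 values of 607 occupy positions 6–7 → each gets rank 6.
The 2 values of 206 occupy positions 9–10 → each gets rank 9.
Batch X values → pooled ranks: 778→3, 851→1, 607→6, 485→8
Mean rank = (3 + 1 + 6 + 8) / 4 = 4.50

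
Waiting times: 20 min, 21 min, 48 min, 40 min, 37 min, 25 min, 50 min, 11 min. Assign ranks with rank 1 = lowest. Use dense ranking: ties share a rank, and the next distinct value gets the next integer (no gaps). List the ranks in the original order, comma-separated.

2, 3, 7, 6, 5, 4, 8, 1

Sorted (ascending): 11, 20, 21, 25, 37, 40, 48, 50
No ties — each value takes its position as its rank.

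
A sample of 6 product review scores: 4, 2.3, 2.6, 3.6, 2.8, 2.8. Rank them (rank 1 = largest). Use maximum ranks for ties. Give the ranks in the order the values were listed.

1, 6, 5, 2, 4, 4

Sorted (descending): 4, 3.6, 2.8, 2.8, 2.6, 2.3
The 2 values of 2.8 occupy positions 3–4 → each gets rank 4.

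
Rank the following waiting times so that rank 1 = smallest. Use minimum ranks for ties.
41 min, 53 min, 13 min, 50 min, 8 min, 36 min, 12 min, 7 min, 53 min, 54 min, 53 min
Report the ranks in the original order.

6, 8, 4, 7, 2, 5, 3, 1, 8, 11, 8

Sorted (ascending): 7, 8, 12, 13, 36, 41, 50, 53, 53, 53, 54
The 3 values of 53 occupy positions 8–10 → each gets rank 8.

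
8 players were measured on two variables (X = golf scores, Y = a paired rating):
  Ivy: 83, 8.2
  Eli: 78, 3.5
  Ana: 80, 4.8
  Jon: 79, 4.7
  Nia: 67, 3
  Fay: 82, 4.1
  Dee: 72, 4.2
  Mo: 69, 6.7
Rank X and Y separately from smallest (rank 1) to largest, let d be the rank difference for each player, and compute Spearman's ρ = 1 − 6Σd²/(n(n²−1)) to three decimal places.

0.452

Ranks of variable 1: 8, 4, 6, 5, 1, 7, 3, 2
Ranks of variable 2: 8, 2, 6, 5, 1, 3, 4, 7
d = r₁ − r₂: 0, 2, 0, 0, 0, 4, -1, -5
d²: 0, 4, 0, 0, 0, 16, 1, 25; Σd² = 46
ρ = 1 − 6·46/(8·63) = 1 − 276/504 = 0.452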